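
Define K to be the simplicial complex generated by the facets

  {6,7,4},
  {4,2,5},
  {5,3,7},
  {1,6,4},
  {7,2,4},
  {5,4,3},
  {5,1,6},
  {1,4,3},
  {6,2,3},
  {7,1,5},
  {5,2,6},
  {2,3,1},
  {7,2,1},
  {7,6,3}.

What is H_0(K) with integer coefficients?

K has 7 vertices, 21 edges, 14 triangles.
rank ∂_0 = 0, rank ∂_1 = 6 ⇒ b_0 = 7 − 0 − 6 = 1; all invariant factors of ∂_1 are 1 so no torsion. So H_0 ≅ Z.

H_0 ≅ Z.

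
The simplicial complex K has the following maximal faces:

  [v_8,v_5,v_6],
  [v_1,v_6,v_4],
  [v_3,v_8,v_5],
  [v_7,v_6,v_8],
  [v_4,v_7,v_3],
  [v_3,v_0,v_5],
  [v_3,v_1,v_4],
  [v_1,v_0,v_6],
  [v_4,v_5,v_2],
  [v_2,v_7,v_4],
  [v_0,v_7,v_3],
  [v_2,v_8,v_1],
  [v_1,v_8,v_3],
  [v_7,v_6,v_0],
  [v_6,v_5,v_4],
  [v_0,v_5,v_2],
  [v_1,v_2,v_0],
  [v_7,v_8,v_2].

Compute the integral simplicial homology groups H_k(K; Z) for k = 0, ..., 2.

Fix the vertex order v_0 < v_1 < v_2 < v_3 < v_4 < v_5 < v_6 < v_7 < v_8 and write every simplex with vertices in increasing order. Then dim K = 2 and the simplices of K are:

  0-simplices (9): [v_0], [v_1], [v_2], [v_3], [v_4], [v_5], [v_6], [v_7], [v_8]
  1-simplices (27): (27 of them)
  2-simplices (18): (18 of them)

giving chain groups C_0 ≅ Z^9, C_1 ≅ Z^27, C_2 ≅ Z^18.

∂_1: C_1 → C_0 sends each edge [p,q] (with p < q) to q − p. For instance
  ∂[v_1,v_8] = [v_8] − [v_1].
This gives a 9×27 integer matrix of rank 8; reducing to Smith normal form yields diagonal entries (1,1,1,1,1,1,1,1).

∂_2: C_2 → C_1 acts by ∂[p,q,r] = [q,r] − [p,r] + [p,q]. For instance
  ∂[v_0,v_3,v_7] = [v_3,v_7] − [v_0,v_7] + [v_0,v_3],
  ∂[v_0,v_1,v_6] = [v_1,v_6] − [v_0,v_6] + [v_0,v_1].
The resulting 27×18 matrix has rank 17, and its Smith normal form has invariant factors (1,1,1,1,1,1,1,1,1,1,1,1,1,1,1,1,1).

Reading off H_k = ker ∂_k / im ∂_{k+1}:

  H_0: rank C_0 − rank ∂_1 = 9 − 8 = 1, and the invariant factors of ∂_1 are all 1, so H_0 = Z.
  H_1: rank ker ∂_1 − rank ∂_2 = (27 − 8) − 17 = 2, and the invariant factors of ∂_2 are all 1, so H_1 = Z^2.
  H_2: rank ker ∂_2 − rank ∂_3 = (18 − 17) − 0 = 1, and there is no ∂_3, so H_2 = Z.

H_0 = Z,  H_1 = Z^2,  H_2 = Z.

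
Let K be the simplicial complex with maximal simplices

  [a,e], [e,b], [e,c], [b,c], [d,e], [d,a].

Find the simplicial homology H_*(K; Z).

Fix the vertex order a < b < c < d < e and write every simplex with vertices in increasing order. Then dim K = 1 and the simplices of K are:

  0-simplices (5): a, b, c, d, e
  1-simplices (6): ad, ae, bc, be, ce, de

Hence C_0 ≅ Z^5, C_1 ≅ Z^6.

∂_1: C_1 → C_0 maps an edge to its endpoints' difference, ∂[p,q] = q − p.
The 5×6 boundary matrix has rank 4 and Smith normal form diag(1,1,1,1).

From H_k ≅ ker(∂_k) / im(∂_{k+1}) we obtain:

  H_0: rank C_0 − rank ∂_1 = 5 − 4 = 1, and the invariant factors of ∂_1 are all 1, so H_0 = Z.
  H_1: rank ker ∂_1 − rank ∂_2 = (6 − 4) − 0 = 2, and there is no ∂_2, so H_1 = Z^2.

H_0 = Z,  H_1 = Z^2.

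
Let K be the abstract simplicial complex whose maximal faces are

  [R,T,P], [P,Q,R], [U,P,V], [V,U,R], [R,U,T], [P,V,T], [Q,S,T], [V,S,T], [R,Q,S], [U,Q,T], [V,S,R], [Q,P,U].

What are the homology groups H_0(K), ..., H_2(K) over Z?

H_0 = Z,  H_1 = Z/2Z,  H_2 = 0.

Order the vertices as P < Q < R < S < T < U < V. Listing each simplex with vertices in this order, K has dimension 2 with simplices:

  0-simplices (7): P, Q, R, S, T, U, V
  1-simplices (18): PQ, PR, PT, PU, PV, QR, QS, QT, QU, RS, RT, RU, RV, ST, SV, TU, TV, UV
  2-simplices (12): PQR, PQU, PRT, PTV, PUV, QRS, QST, QTU, RSV, RTU, RUV, STV

so the chain groups are C_0 ≅ Z^7, C_1 ≅ Z^18, C_2 ≅ Z^12.

∂_1: C_1 → C_0 maps an edge to its endpoints' difference, ∂[p,q] = q − p.
This gives a 7×18 integer matrix of rank 6; reducing to Smith normal form yields diagonal entries (1,1,1,1,1,1).

Boundary ∂_2: C_2 → C_1 sends each 2-simplex [p,q,r] to [q,r] − [p,r] + [p,q]. For instance
  ∂QST = ST − QT + QS,
  ∂STV = TV − SV + ST.
The resulting 18×12 matrix has rank 12, and its Smith normal form has invariant factors (1,1,1,1,1,1,1,1,1,1,1,2).

Reading off H_k = ker ∂_k / im ∂_{k+1}:

  H_0: rank C_0 − rank ∂_1 = 7 − 6 = 1, and the invariant factors of ∂_1 are all 1, so H_0 ≅ Z.
  H_1: rank ker ∂_1 − rank ∂_2 = (18 − 6) − 12 = 0, and ∂_2 has invariant factor 2 > 1, so H_1 ≅ Z/2Z.
  H_2: rank ker ∂_2 − rank ∂_3 = (12 − 12) − 0 = 0, and there is no ∂_3, so H_2 ≅ 0.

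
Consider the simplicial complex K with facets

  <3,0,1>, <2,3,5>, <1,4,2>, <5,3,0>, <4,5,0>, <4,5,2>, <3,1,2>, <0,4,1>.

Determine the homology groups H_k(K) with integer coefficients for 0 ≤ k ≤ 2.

Order the vertices as 0 < 1 < 2 < 3 < 4 < 5. Listing each simplex with vertices in this order, K has dimension 2 with simplices:

  0-simplices (6): [0], [1], [2], [3], [4], [5]
  1-simplices (12): [0,1], [0,3], [0,4], [0,5], [1,2], [1,3], [1,4], [2,3], [2,4], [2,5], [3,5], [4,5]
  2-simplices (8): [0,1,3], [0,1,4], [0,3,5], [0,4,5], [1,2,3], [1,2,4], [2,3,5], [2,4,5]

giving chain groups C_0 ≅ Z^6, C_1 ≅ Z^12, C_2 ≅ Z^8.

Boundary ∂_1: C_1 → C_0 sends each edge [p,q] (with p < q) to q − p. For instance
  ∂[3,5] = [5] − [3].
The resulting 6×12 matrix has rank 5, and its Smith normal form has invariant factors (1,1,1,1,1).

The boundary map ∂_2: C_2 → C_1 maps a triangle to the signed sum of its edges. For instance
  ∂[1,2,4] = [2,4] − [1,4] + [1,2],
  ∂[0,1,4] = [1,4] − [0,4] + [0,1].
This gives a 12×8 integer matrix of rank 7; reducing to Smith normal form yields diagonal entries (1,1,1,1,1,1,1).

Now H_k = ker ∂_k / im ∂_{k+1}, so:

  H_0: rank C_0 − rank ∂_1 = 6 − 5 = 1, and the invariant factors of ∂_1 are all 1, so H_0 = Z.
  H_1: rank ker ∂_1 − rank ∂_2 = (12 − 5) − 7 = 0, and the invariant factors of ∂_2 are all 1, so H_1 = 0.
  H_2: rank ker ∂_2 − rank ∂_3 = (8 − 7) − 0 = 1, and there is no ∂_3, so H_2 = Z.

(K is a triangulation of the 2-sphere S^2.)

H_0 ≅ Z,  H_1 = 0,  H_2 ≅ Z.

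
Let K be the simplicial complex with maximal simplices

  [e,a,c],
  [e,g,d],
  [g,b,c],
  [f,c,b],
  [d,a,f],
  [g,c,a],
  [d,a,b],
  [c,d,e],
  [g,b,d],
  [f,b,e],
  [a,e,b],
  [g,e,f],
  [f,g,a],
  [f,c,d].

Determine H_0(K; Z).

K has 7 vertices, 21 edges, 14 triangles.
rank ∂_0 = 0, rank ∂_1 = 6 ⇒ b_0 = 7 − 0 − 6 = 1; all invariant factors of ∂_1 are 1 so no torsion. So H_0 ≅ Z.

H_0 ≅ Z.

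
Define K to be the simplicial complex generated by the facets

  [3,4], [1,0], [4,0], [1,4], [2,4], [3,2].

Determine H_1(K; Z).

H_1 = Z^2.

Fix the vertex order 0 < 1 < 2 < 3 < 4 and write every simplex with vertices in increasing order. Then dim K = 1 and the simplices of K are:

  0-simplices (5): [0], [1], [2], [3], [4]
  1-simplices (6): [0,1], [0,4], [1,4], [2,3], [2,4], [3,4]

giving chain groups C_0 ≅ Z^5, C_1 ≅ Z^6.

∂_1: C_1 → C_0 maps an edge to its endpoints' difference, ∂[p,q] = q − p. For instance
  ∂[3,4] = [4] − [3].
As a 5×6 matrix over Z this has rank 4, with invariant factors (1,1,1,1).

Now H_k = ker ∂_k / im ∂_{k+1}, so:

  H_1: rank ker ∂_1 − rank ∂_2 = (6 − 4) − 0 = 2, and there is no ∂_2, so H_1 ≅ Z^2.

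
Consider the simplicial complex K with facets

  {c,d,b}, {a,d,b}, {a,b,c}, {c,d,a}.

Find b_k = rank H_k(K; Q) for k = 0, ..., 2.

Fix the vertex order a < b < c < d and write every simplex with vertices in increasing order. Then dim K = 2 and the simplices of K are:

  0-simplices (4): a, b, c, d
  1-simplices (6): ab, ac, ad, bc, bd, cd
  2-simplices (4): abc, abd, acd, bcd

giving chain groups C_0 ≅ Z^4, C_1 ≅ Z^6, C_2 ≅ Z^4.

Boundary ∂_1: C_1 → C_0 maps an edge to its endpoints' difference, ∂[p,q] = q − p.
The 4×6 boundary matrix has rank 3 and Smith normal form diag(1,1,1).

Boundary ∂_2: C_2 → C_1 acts by ∂[p,q,r] = [q,r] − [p,r] + [p,q]. For instance
  ∂abc = bc − ac + ab,
  ∂acd = cd − ad + ac.
The 6×4 boundary matrix has rank 3 and Smith normal form diag(1,1,1).

Reading off H_k = ker ∂_k / im ∂_{k+1}:

  H_0: rank C_0 − rank ∂_1 = 4 − 3 = 1, and the invariant factors of ∂_1 are all 1, so H_0 = Z.
  H_1: rank ker ∂_1 − rank ∂_2 = (6 − 3) − 3 = 0, and the invariant factors of ∂_2 are all 1, so H_1 = 0.
  H_2: rank ker ∂_2 − rank ∂_3 = (4 − 3) − 0 = 1, and there is no ∂_3, so H_2 = Z.

Hence the Betti numbers are b_0 = 1, b_1 = 0, b_2 = 1.

b_0 = 1, b_1 = 0, b_2 = 1.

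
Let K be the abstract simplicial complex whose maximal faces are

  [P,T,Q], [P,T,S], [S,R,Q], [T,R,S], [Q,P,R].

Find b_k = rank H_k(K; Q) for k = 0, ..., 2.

Order the vertices as P < Q < R < S < T. Listing each simplex with vertices in this order, K has dimension 2 with simplices:

  0-simplices (5): P, Q, R, S, T
  1-simplices (10): PQ, PR, PS, PT, QR, QS, QT, RS, RT, ST
  2-simplices (5): PQR, PQT, PST, QRS, RST

Hence C_0 ≅ Z^5, C_1 ≅ Z^10, C_2 ≅ Z^5.

∂_1: C_1 → C_0 is given by ∂[p,q] = [q] − [p]. For instance
  ∂RS = S − R.
As a 5×10 matrix over Z this has rank 4, with invariant factors (1,1,1,1).

∂_2: C_2 → C_1 sends each 2-simplex [p,q,r] to [q,r] − [p,r] + [p,q]. For instance
  ∂PQT = QT − PT + PQ,
  ∂PST = ST − PT + PS.
This gives a 10×5 integer matrix of rank 5; reducing to Smith normal form yields diagonal entries (1,1,1,1,1).

Reading off H_k = ker ∂_k / im ∂_{k+1}:

  H_0: rank C_0 − rank ∂_1 = 5 − 4 = 1, and the invariant factors of ∂_1 are all 1, so H_0 ≅ Z.
  H_1: rank ker ∂_1 − rank ∂_2 = (10 − 4) − 5 = 1, and the invariant factors of ∂_2 are all 1, so H_1 ≅ Z.
  H_2: rank ker ∂_2 − rank ∂_3 = (5 − 5) − 0 = 0, and there is no ∂_3, so H_2 ≅ 0.

Hence the Betti numbers are b_0 = 1, b_1 = 1, b_2 = 0.

b_0 = 1, b_1 = 1, b_2 = 0.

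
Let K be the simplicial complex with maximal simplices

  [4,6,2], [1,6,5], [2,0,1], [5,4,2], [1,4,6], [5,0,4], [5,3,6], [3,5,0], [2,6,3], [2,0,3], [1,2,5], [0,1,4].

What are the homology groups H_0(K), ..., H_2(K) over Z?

H_0 ≅ Z,  H_1 ≅ Z/2,  H_2 = 0.

Fix the vertex order 0 < 1 < 2 < 3 < 4 < 5 < 6 and write every simplex with vertices in increasing order. Then dim K = 2 and the simplices of K are:

  0-simplices (7): [0], [1], [2], [3], [4], [5], [6]
  1-simplices (18): [0,1], [0,2], [0,3], [0,4], [0,5], [1,2], [1,4], [1,5], [1,6], [2,3], [2,4], [2,5], [2,6], [3,5], [3,6], [4,5], [4,6], [5,6]
  2-simplices (12): [0,1,2], [0,1,4], [0,2,3], [0,3,5], [0,4,5], [1,2,5], [1,4,6], [1,5,6], [2,3,6], [2,4,5], [2,4,6], [3,5,6]

giving chain groups C_0 ≅ Z^7, C_1 ≅ Z^18, C_2 ≅ Z^12.

Boundary ∂_1: C_1 → C_0 is given by ∂[p,q] = [q] − [p]. For instance
  ∂[2,4] = [4] − [2].
The 7×18 boundary matrix has rank 6 and Smith normal form diag(1,1,1,1,1,1).

Boundary ∂_2: C_2 → C_1 maps a triangle to the signed sum of its edges. For instance
  ∂[0,4,5] = [4,5] − [0,5] + [0,4],
  ∂[0,1,2] = [1,2] − [0,2] + [0,1].
The 18×12 boundary matrix has rank 12 and Smith normal form diag(1,1,1,1,1,1,1,1,1,1,1,2).

Reading off H_k = ker ∂_k / im ∂_{k+1}:

  H_0: rank C_0 − rank ∂_1 = 7 − 6 = 1, and the invariant factors of ∂_1 are all 1, so H_0 = Z.
  H_1: rank ker ∂_1 − rank ∂_2 = (18 − 6) − 12 = 0, and ∂_2 has invariant factor 2 > 1, so H_1 = Z/2.
  H_2: rank ker ∂_2 − rank ∂_3 = (12 − 12) − 0 = 0, and there is no ∂_3, so H_2 = 0.

(K is a triangulation of the real projective plane RP^2.)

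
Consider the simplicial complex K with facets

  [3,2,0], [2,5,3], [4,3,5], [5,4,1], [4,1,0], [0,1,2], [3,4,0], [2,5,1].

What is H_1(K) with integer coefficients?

H_1 = 0.

We work with the vertex ordering 0 < 1 < 2 < 3 < 4 < 5. The simplices of K, each written with vertices in increasing order, are:

  0-simplices (6): [0], [1], [2], [3], [4], [5]
  1-simplices (12): [0,1], [0,2], [0,3], [0,4], [1,2], [1,4], [1,5], [2,3], [2,5], [3,4], [3,5], [4,5]
  2-simplices (8): [0,1,2], [0,1,4], [0,2,3], [0,3,4], [1,2,5], [1,4,5], [2,3,5], [3,4,5]

so the chain groups are C_0 ≅ Z^6, C_1 ≅ Z^12, C_2 ≅ Z^8.

Boundary ∂_1: C_1 → C_0 is given by ∂[p,q] = [q] − [p]. For instance
  ∂[3,5] = [5] − [3].
As a 6×12 matrix over Z this has rank 5, with invariant factors (1,1,1,1,1).

Boundary ∂_2: C_2 → C_1 maps a triangle to the signed sum of its edges. For instance
  ∂[0,3,4] = [3,4] − [0,4] + [0,3],
  ∂[0,1,2] = [1,2] − [0,2] + [0,1].
As a 12×8 matrix over Z this has rank 7, with invariant factors (1,1,1,1,1,1,1).

Computing H_k = (kernel of ∂_k) / (image of ∂_{k+1}):

  H_1: rank ker ∂_1 − rank ∂_2 = (12 − 5) − 7 = 0, and the invariant factors of ∂_2 are all 1, so H_1 ≅ 0.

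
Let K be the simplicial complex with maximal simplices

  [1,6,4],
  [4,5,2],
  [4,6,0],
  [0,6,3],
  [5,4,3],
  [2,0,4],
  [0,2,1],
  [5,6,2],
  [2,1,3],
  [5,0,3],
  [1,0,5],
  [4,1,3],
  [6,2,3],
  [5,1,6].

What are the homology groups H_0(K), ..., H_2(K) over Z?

Take the total order 0 < 1 < 2 < 3 < 4 < 5 < 6 on the vertex set. Then K (dimension 2) consists of the simplices:

  0-simplices (7): [0], [1], [2], [3], [4], [5], [6]
  1-simplices (21): [0,1], [0,2], [0,3], [0,4], [0,5], [0,6], [1,2], [1,3], [1,4], [1,5], [1,6], [2,3], [2,4], [2,5], [2,6], [3,4], [3,5], [3,6], [4,5], [4,6], [5,6]
  2-simplices (14): [0,1,2], [0,1,5], [0,2,4], [0,3,5], [0,3,6], [0,4,6], [1,2,3], [1,3,4], [1,4,6], [1,5,6], [2,3,6], [2,4,5], [2,5,6], [3,4,5]

giving chain groups C_0 ≅ Z^7, C_1 ≅ Z^21, C_2 ≅ Z^14.

Boundary ∂_1: C_1 → C_0 sends each edge [p,q] (with p < q) to q − p. For instance
  ∂[2,4] = [4] − [2].
The 7×21 boundary matrix has rank 6 and Smith normal form diag(1,1,1,1,1,1).

The boundary map ∂_2: C_2 → C_1 acts by ∂[p,q,r] = [q,r] − [p,r] + [p,q]. For instance
  ∂[3,4,5] = [4,5] − [3,5] + [3,4],
  ∂[0,2,4] = [2,4] − [0,4] + [0,2].
As a 21×14 matrix over Z this has rank 13, with invariant factors (1,1,1,1,1,1,1,1,1,1,1,1,1).

Now H_k = ker ∂_k / im ∂_{k+1}, so:

  H_0: rank C_0 − rank ∂_1 = 7 − 6 = 1, and the invariant factors of ∂_1 are all 1, so H_0 ≅ Z.
  H_1: rank ker ∂_1 − rank ∂_2 = (21 − 6) − 13 = 2, and the invariant factors of ∂_2 are all 1, so H_1 ≅ Z^2.
  H_2: rank ker ∂_2 − rank ∂_3 = (14 − 13) − 0 = 1, and there is no ∂_3, so H_2 ≅ Z.

As a check, the Euler characteristic is 7 − 21 + 14 = 0, which agrees with 1 − 2 + 1 = 0.

H_0 ≅ Z,  H_1 ≅ Z^2,  H_2 ≅ Z.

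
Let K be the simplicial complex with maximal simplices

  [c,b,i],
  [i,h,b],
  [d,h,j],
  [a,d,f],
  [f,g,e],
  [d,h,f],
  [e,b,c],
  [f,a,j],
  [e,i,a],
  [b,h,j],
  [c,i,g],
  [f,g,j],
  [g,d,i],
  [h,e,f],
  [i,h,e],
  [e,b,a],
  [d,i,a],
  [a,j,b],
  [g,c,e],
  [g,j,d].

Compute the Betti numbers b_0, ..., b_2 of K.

b_0 = 1, b_1 = 1, b_2 = 0.

Order the vertices as a < b < c < d < e < f < g < h < i < j. Listing each simplex with vertices in this order, K has dimension 2 with simplices:

  0-simplices (10): a, b, c, d, e, f, g, h, i, j
  1-simplices (30): ab, ad, ae, af, ai, aj, bc, be, bh, bi, bj, ce, cg, ci, df, dg, dh, di, dj, ef, eg, eh, ei, fg, fh, fj, gi, gj, hi, hj
  2-simplices (20): abe, abj, adf, adi, aei, afj, bce, bci, bhi, bhj, ceg, cgi, dfh, dgi, dgj, dhj, efg, efh, ehi, fgj

Hence C_0 ≅ Z^10, C_1 ≅ Z^30, C_2 ≅ Z^20.

Boundary ∂_1: C_1 → C_0 sends each edge [p,q] (with p < q) to q − p.
This gives a 10×30 integer matrix of rank 9; reducing to Smith normal form yields diagonal entries (1,1,1,1,1,1,1,1,1).

∂_2: C_2 → C_1 maps a triangle to the signed sum of its edges. For instance
  ∂fgj = gj − fj + fg,
  ∂abe = be − ae + ab.
The resulting 30×20 matrix has rank 20, and its Smith normal form has invariant factors (1,1,1,1,1,1,1,1,1,1,1,1,1,1,1,1,1,1,1,2).

From H_k ≅ ker(∂_k) / im(∂_{k+1}) we obtain:

  H_0: rank C_0 − rank ∂_1 = 10 − 9 = 1, and the invariant factors of ∂_1 are all 1, so H_0 = Z.
  H_1: rank ker ∂_1 − rank ∂_2 = (30 − 9) − 20 = 1, and ∂_2 has invariant factor 2 > 1, so H_1 = Z ⊕ Z/2Z.
  H_2: rank ker ∂_2 − rank ∂_3 = (20 − 20) − 0 = 0, and there is no ∂_3, so H_2 = 0.

(K is a triangulation of the Klein bottle.)

Hence the Betti numbers are b_0 = 1, b_1 = 1, b_2 = 0.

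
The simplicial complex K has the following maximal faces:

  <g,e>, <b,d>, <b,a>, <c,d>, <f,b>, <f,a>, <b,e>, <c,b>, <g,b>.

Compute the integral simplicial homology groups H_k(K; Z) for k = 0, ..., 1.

Fix the vertex order a < b < c < d < e < f < g and write every simplex with vertices in increasing order. Then dim K = 1 and the simplices of K are:

  0-simplices (7): a, b, c, d, e, f, g
  1-simplices (9): ab, af, bc, bd, be, bf, bg, cd, eg

Hence C_0 ≅ Z^7, C_1 ≅ Z^9.

Boundary ∂_1: C_1 → C_0 is given by ∂[p,q] = [q] − [p].
The resulting 7×9 matrix has rank 6, and its Smith normal form has invariant factors (1,1,1,1,1,1).

From H_k ≅ ker(∂_k) / im(∂_{k+1}) we obtain:

  H_0: rank C_0 − rank ∂_1 = 7 − 6 = 1, and the invariant factors of ∂_1 are all 1, so H_0 = Z.
  H_1: rank ker ∂_1 − rank ∂_2 = (9 − 6) − 0 = 3, and there is no ∂_2, so H_1 = Z^3.

(K is a triangulation of a wedge of 3 circles.)

H_0 = Z,  H_1 = Z^3.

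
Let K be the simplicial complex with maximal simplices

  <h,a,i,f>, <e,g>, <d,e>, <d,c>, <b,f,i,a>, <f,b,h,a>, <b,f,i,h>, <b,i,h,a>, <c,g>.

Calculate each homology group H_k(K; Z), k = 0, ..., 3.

H_0 ≅ Z^2,  H_1 ≅ Z,  H_2 = 0,  H_3 ≅ Z.

Take the total order a < b < c < d < e < f < g < h < i on the vertex set. Then K (dimension 3) consists of the simplices:

  0-simplices (9): a, b, c, d, e, f, g, h, i
  1-simplices (14): ab, af, ah, ai, bf, bh, bi, cd, cg, de, eg, fh, fi, hi
  2-simplices (10): abf, abh, abi, afh, afi, ahi, bfh, bfi, bhi, fhi
  3-simplices (5): abfh, abfi, abhi, afhi, bfhi

so the chain groups are C_0 ≅ Z^9, C_1 ≅ Z^14, C_2 ≅ Z^10, C_3 ≅ Z^5.

∂_1: C_1 → C_0 is given by ∂[p,q] = [q] − [p]. For instance
  ∂de = e − d.
The 9×14 boundary matrix has rank 7 and Smith normal form diag(1,1,1,1,1,1,1).

Boundary ∂_2: C_2 → C_1 sends each 2-simplex [p,q,r] to [q,r] − [p,r] + [p,q]. For instance
  ∂abh = bh − ah + ab,
  ∂afi = fi − ai + af.
This gives a 14×10 integer matrix of rank 6; reducing to Smith normal form yields diagonal entries (1,1,1,1,1,1).

∂_3: C_3 → C_2 sends each 3-simplex σ to the alternating sum Σ_i (−1)^i (σ with its i-th vertex removed). For instance
  ∂abfh = bfh − afh + abh − abf,
  ∂abhi = bhi − ahi + abi − abh.
As a 10×5 matrix over Z this has rank 4, with invariant factors (1,1,1,1).

Now H_k = ker ∂_k / im ∂_{k+1}, so:

  H_0: rank C_0 − rank ∂_1 = 9 − 7 = 2, and the invariant factors of ∂_1 are all 1, so H_0 = Z^2.
  H_1: rank ker ∂_1 − rank ∂_2 = (14 − 7) − 6 = 1, and the invariant factors of ∂_2 are all 1, so H_1 = Z.
  H_2: rank ker ∂_2 − rank ∂_3 = (10 − 6) − 4 = 0, and the invariant factors of ∂_3 are all 1, so H_2 = 0.
  H_3: rank ker ∂_3 − rank ∂_4 = (5 − 4) − 0 = 1, and there is no ∂_4, so H_3 = Z.

As a check, the Euler characteristic is 9 − 14 + 10 − 5 = 0, which agrees with 2 − 1 + 0 − 1 = 0.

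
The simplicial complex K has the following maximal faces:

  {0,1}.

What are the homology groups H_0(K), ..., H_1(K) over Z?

H_0 ≅ Z,  H_1 = 0.

Order the vertices as 0 < 1. Listing each simplex with vertices in this order, K has dimension 1 with simplices:

  0-simplices (2): [0], [1]
  1-simplices (1): [0,1]

Hence C_0 ≅ Z^2, C_1 ≅ Z^1.

∂_1: C_1 → C_0 sends each edge [p,q] (with p < q) to q − p. For instance
  ∂[0,1] = [1] − [0].
The resulting 2×1 matrix has rank 1, and its Smith normal form has invariant factors (1).

Computing H_k = (kernel of ∂_k) / (image of ∂_{k+1}):

  H_0: rank C_0 − rank ∂_1 = 2 − 1 = 1, and the invariant factors of ∂_1 are all 1, so H_0 ≅ Z.
  H_1: rank ker ∂_1 − rank ∂_2 = (1 − 1) − 0 = 0, and there is no ∂_2, so H_1 ≅ 0.

(K is a triangulation of the 1-simplex.)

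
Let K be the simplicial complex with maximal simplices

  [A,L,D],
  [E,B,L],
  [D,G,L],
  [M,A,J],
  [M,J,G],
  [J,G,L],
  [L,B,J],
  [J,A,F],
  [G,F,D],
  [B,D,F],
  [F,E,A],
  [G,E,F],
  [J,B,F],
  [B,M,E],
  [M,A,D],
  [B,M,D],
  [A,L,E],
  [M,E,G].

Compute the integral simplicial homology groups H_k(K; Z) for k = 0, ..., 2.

K has 9 vertices, 27 edges, 18 triangles.
rank ∂_0 = 0, rank ∂_1 = 8 ⇒ b_0 = 9 − 0 − 8 = 1; all invariant factors of ∂_1 are 1 so no torsion. So H_0 ≅ Z.
rank ∂_1 = 8, rank ∂_2 = 17 ⇒ b_1 = 27 − 8 − 17 = 2; all invariant factors of ∂_2 are 1 so no torsion. So H_1 ≅ Z^2.
rank ∂_2 = 17, rank ∂_3 = 0 ⇒ b_2 = 18 − 17 − 0 = 1. So H_2 ≅ Z.

H_0 = Z,  H_1 = Z^2,  H_2 = Z.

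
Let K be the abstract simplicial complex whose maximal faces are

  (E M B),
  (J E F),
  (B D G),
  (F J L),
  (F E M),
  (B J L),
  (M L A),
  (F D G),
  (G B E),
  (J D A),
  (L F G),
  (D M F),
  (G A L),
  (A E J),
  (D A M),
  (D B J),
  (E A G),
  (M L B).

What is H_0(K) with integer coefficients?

H_0 = Z.

Take the total order A < B < D < E < F < G < J < L < M on the vertex set. Then K (dimension 2) consists of the simplices:

  0-simplices (9): A, B, D, E, F, G, J, L, M
  1-simplices (27): AD, AE, AG, AJ, AL, AM, BD, BE, BG, BJ, BL, BM, DF, DG, DJ, DM, EF, EG, EJ, EM, FG, FJ, FL, FM, GL, JL, LM
  2-simplices (18): ADJ, ADM, AEG, AEJ, AGL, ALM, BDG, BDJ, BEG, BEM, BJL, BLM, DFG, DFM, EFJ, EFM, FGL, FJL

so the chain groups are C_0 ≅ Z^9, C_1 ≅ Z^27, C_2 ≅ Z^18.

∂_1: C_1 → C_0 sends each edge [p,q] (with p < q) to q − p. For instance
  ∂EM = M − E.
As a 9×27 matrix over Z this has rank 8, with invariant factors (1,1,1,1,1,1,1,1).

The boundary map ∂_2: C_2 → C_1 maps a triangle to the signed sum of its edges. For instance
  ∂ADJ = DJ − AJ + AD,
  ∂EFJ = FJ − EJ + EF.
The 27×18 boundary matrix has rank 17 and Smith normal form diag(1,1,1,1,1,1,1,1,1,1,1,1,1,1,1,1,1).

Now H_k = ker ∂_k / im ∂_{k+1}, so:

  H_0: rank C_0 − rank ∂_1 = 9 − 8 = 1, and the invariant factors of ∂_1 are all 1, so H_0 ≅ Z.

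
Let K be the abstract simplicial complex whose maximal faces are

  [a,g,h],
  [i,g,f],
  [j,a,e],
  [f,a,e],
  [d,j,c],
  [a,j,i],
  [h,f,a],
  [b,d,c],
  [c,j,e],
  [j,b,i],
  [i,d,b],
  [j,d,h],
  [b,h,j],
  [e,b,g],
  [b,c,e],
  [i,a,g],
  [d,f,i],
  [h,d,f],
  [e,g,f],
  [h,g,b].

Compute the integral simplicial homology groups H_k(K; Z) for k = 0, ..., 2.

Order the vertices as a < b < c < d < e < f < g < h < i < j. Listing each simplex with vertices in this order, K has dimension 2 with simplices:

  0-simplices (10): a, b, c, d, e, f, g, h, i, j
  1-simplices (30): ae, af, ag, ah, ai, aj, bc, bd, be, bg, bh, bi, bj, cd, ce, cj, df, dh, di, dj, ef, eg, ej, fg, fh, fi, gh, gi, hj, ij
  2-simplices (20): aef, aej, afh, agh, agi, aij, bcd, bce, bdi, beg, bgh, bhj, bij, cdj, cej, dfh, dfi, dhj, efg, fgi

Hence C_0 ≅ Z^10, C_1 ≅ Z^30, C_2 ≅ Z^20.

∂_1: C_1 → C_0 is given by ∂[p,q] = [q] − [p].
The resulting 10×30 matrix has rank 9, and its Smith normal form has invariant factors (1,1,1,1,1,1,1,1,1).

∂_2: C_2 → C_1 sends each 2-simplex [p,q,r] to [q,r] − [p,r] + [p,q]. For instance
  ∂aij = ij − aj + ai,
  ∂afh = fh − ah + af.
The resulting 30×20 matrix has rank 20, and its Smith normal form has invariant factors (1,1,1,1,1,1,1,1,1,1,1,1,1,1,1,1,1,1,1,2).

Now H_k = ker ∂_k / im ∂_{k+1}, so:

  H_0: rank C_0 − rank ∂_1 = 10 − 9 = 1, and the invariant factors of ∂_1 are all 1, so H_0 ≅ Z.
  H_1: rank ker ∂_1 − rank ∂_2 = (30 − 9) − 20 = 1, and ∂_2 has invariant factor 2 > 1, so H_1 ≅ Z ⊕ Z/2.
  H_2: rank ker ∂_2 − rank ∂_3 = (20 − 20) − 0 = 0, and there is no ∂_3, so H_2 ≅ 0.

(K is a triangulation of the Klein bottle.)

H_0 = Z,  H_1 = Z ⊕ Z/2,  H_2 = 0.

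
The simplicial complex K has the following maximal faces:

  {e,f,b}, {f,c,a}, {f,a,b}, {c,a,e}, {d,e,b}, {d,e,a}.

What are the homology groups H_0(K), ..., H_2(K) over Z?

Order the vertices as a < b < c < d < e < f. Listing each simplex with vertices in this order, K has dimension 2 with simplices:

  0-simplices (6): a, b, c, d, e, f
  1-simplices (12): ab, ac, ad, ae, af, bd, be, bf, ce, cf, de, ef
  2-simplices (6): abf, ace, acf, ade, bde, bef

Hence C_0 ≅ Z^6, C_1 ≅ Z^12, C_2 ≅ Z^6.

Boundary ∂_1: C_1 → C_0 maps an edge to its endpoints' difference, ∂[p,q] = q − p.
As a 6×12 matrix over Z this has rank 5, with invariant factors (1,1,1,1,1).

The boundary map ∂_2: C_2 → C_1 acts by ∂[p,q,r] = [q,r] − [p,r] + [p,q]. For instance
  ∂abf = bf − af + ab,
  ∂ade = de − ae + ad.
This gives a 12×6 integer matrix of rank 6; reducing to Smith normal form yields diagonal entries (1,1,1,1,1,1).

Reading off H_k = ker ∂_k / im ∂_{k+1}:

  H_0: rank C_0 − rank ∂_1 = 6 − 5 = 1, and the invariant factors of ∂_1 are all 1, so H_0 = Z.
  H_1: rank ker ∂_1 − rank ∂_2 = (12 − 5) − 6 = 1, and the invariant factors of ∂_2 are all 1, so H_1 = Z.
  H_2: rank ker ∂_2 − rank ∂_3 = (6 − 6) − 0 = 0, and there is no ∂_3, so H_2 = 0.

H_0 ≅ Z,  H_1 ≅ Z,  H_2 = 0.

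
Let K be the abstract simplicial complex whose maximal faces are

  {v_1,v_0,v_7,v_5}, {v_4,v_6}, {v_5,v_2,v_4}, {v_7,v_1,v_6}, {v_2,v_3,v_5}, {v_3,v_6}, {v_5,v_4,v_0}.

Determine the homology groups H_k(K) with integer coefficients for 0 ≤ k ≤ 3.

Fix the vertex order v_0 < v_1 < v_2 < v_3 < v_4 < v_5 < v_6 < v_7 and write every simplex with vertices in increasing order. Then dim K = 3 and the simplices of K are:

  0-simplices (8): [v_0], [v_1], [v_2], [v_3], [v_4], [v_5], [v_6], [v_7]
  1-simplices (16): (16 of them)
  2-simplices (8): [v_0,v_1,v_5], [v_0,v_1,v_7], [v_0,v_4,v_5], [v_0,v_5,v_7], [v_1,v_5,v_7], [v_1,v_6,v_7], [v_2,v_3,v_5], [v_2,v_4,v_5]
  3-simplices (1): [v_0,v_1,v_5,v_7]

giving chain groups C_0 ≅ Z^8, C_1 ≅ Z^16, C_2 ≅ Z^8, C_3 ≅ Z^1.

The boundary map ∂_1: C_1 → C_0 sends each edge [p,q] (with p < q) to q − p. For instance
  ∂[v_3,v_5] = [v_5] − [v_3].
The 8×16 boundary matrix has rank 7 and Smith normal form diag(1,1,1,1,1,1,1).

∂_2: C_2 → C_1 acts by ∂[p,q,r] = [q,r] − [p,r] + [p,q]. For instance
  ∂[v_0,v_1,v_5] = [v_1,v_5] − [v_0,v_5] + [v_0,v_1],
  ∂[v_0,v_5,v_7] = [v_5,v_7] − [v_0,v_7] + [v_0,v_5].
The resulting 16×8 matrix has rank 7, and its Smith normal form has invariant factors (1,1,1,1,1,1,1).

The boundary map ∂_3: C_3 → C_2 sends each 3-simplex σ to the alternating sum Σ_i (−1)^i (σ with its i-th vertex removed). For instance
  ∂[v_0,v_1,v_5,v_7] = [v_1,v_5,v_7] − [v_0,v_5,v_7] + [v_0,v_1,v_7] − [v_0,v_1,v_5].
This gives a 8×1 integer matrix of rank 1; reducing to Smith normal form yields diagonal entries (1).

Reading off H_k = ker ∂_k / im ∂_{k+1}:

  H_0: rank C_0 − rank ∂_1 = 8 − 7 = 1, and the invariant factors of ∂_1 are all 1, so H_0 ≅ Z.
  H_1: rank ker ∂_1 − rank ∂_2 = (16 − 7) − 7 = 2, and the invariant factors of ∂_2 are all 1, so H_1 ≅ Z^2.
  H_2: rank ker ∂_2 − rank ∂_3 = (8 − 7) − 1 = 0, and the invariant factors of ∂_3 are all 1, so H_2 ≅ 0.
  H_3: rank ker ∂_3 − rank ∂_4 = (1 − 1) − 0 = 0, and there is no ∂_4, so H_3 ≅ 0.

H_0 = Z,  H_1 = Z^2,  H_2 = 0,  H_3 = 0.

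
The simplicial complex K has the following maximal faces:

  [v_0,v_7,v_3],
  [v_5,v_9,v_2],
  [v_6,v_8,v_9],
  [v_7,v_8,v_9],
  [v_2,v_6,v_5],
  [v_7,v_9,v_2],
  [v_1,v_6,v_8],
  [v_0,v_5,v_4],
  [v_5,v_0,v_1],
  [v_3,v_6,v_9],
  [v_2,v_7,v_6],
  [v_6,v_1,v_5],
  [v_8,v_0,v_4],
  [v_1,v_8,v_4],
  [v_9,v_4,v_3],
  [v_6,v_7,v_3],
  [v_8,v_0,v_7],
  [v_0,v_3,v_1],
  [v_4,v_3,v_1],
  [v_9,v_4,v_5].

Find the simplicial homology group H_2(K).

Fix the vertex order v_0 < v_1 < v_2 < v_3 < v_4 < v_5 < v_6 < v_7 < v_8 < v_9 and write every simplex with vertices in increasing order. Then dim K = 2 and the simplices of K are:

  0-simplices (10): [v_0], [v_1], [v_2], [v_3], [v_4], [v_5], [v_6], [v_7], [v_8], [v_9]
  1-simplices (30): (30 of them)
  2-simplices (20): (20 of them)

Hence C_0 ≅ Z^10, C_1 ≅ Z^30, C_2 ≅ Z^20.

∂_1: C_1 → C_0 sends each edge [p,q] (with p < q) to q − p.
The resulting 10×30 matrix has rank 9, and its Smith normal form has invariant factors (1,1,1,1,1,1,1,1,1).

The boundary map ∂_2: C_2 → C_1 sends each 2-simplex [p,q,r] to [q,r] − [p,r] + [p,q]. For instance
  ∂[v_7,v_8,v_9] = [v_8,v_9] − [v_7,v_9] + [v_7,v_8],
  ∂[v_2,v_6,v_7] = [v_6,v_7] − [v_2,v_7] + [v_2,v_6].
This gives a 30×20 integer matrix of rank 20; reducing to Smith normal form yields diagonal entries (1,1,1,1,1,1,1,1,1,1,1,1,1,1,1,1,1,1,1,2).

From H_k ≅ ker(∂_k) / im(∂_{k+1}) we obtain:

  H_2: rank ker ∂_2 − rank ∂_3 = (20 − 20) − 0 = 0, and there is no ∂_3, so H_2 = 0.

H_2 = 0.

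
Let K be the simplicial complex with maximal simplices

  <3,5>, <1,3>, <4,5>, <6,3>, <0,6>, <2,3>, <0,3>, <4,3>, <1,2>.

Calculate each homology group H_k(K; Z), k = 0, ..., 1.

Take the total order 0 < 1 < 2 < 3 < 4 < 5 < 6 on the vertex set. Then K (dimension 1) consists of the simplices:

  0-simplices (7): [0], [1], [2], [3], [4], [5], [6]
  1-simplices (9): [0,3], [0,6], [1,2], [1,3], [2,3], [3,4], [3,5], [3,6], [4,5]

so the chain groups are C_0 ≅ Z^7, C_1 ≅ Z^9.

∂_1: C_1 → C_0 maps an edge to its endpoints' difference, ∂[p,q] = q − p.
The 7×9 boundary matrix has rank 6 and Smith normal form diag(1,1,1,1,1,1).

From H_k ≅ ker(∂_k) / im(∂_{k+1}) we obtain:

  H_0: rank C_0 − rank ∂_1 = 7 − 6 = 1, and the invariant factors of ∂_1 are all 1, so H_0 ≅ Z.
  H_1: rank ker ∂_1 − rank ∂_2 = (9 − 6) − 0 = 3, and there is no ∂_2, so H_1 ≅ Z^3.

H_0 = Z,  H_1 = Z^3.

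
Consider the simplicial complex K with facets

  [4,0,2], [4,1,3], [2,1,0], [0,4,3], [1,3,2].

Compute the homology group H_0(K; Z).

K has 5 vertices, 10 edges, 5 triangles.
rank ∂_0 = 0, rank ∂_1 = 4 ⇒ b_0 = 5 − 0 − 4 = 1; all invariant factors of ∂_1 are 1 so no torsion. So H_0 = Z.

H_0 ≅ Z.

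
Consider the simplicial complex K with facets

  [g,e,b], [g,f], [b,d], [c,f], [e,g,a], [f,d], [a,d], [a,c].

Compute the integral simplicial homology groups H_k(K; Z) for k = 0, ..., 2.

H_0 = Z,  H_1 = Z^3,  H_2 = 0.

We work with the vertex ordering a < b < c < d < e < f < g. The simplices of K, each written with vertices in increasing order, are:

  0-simplices (7): a, b, c, d, e, f, g
  1-simplices (11): ac, ad, ae, ag, bd, be, bg, cf, df, eg, fg
  2-simplices (2): aeg, beg

Hence C_0 ≅ Z^7, C_1 ≅ Z^11, C_2 ≅ Z^2.

Boundary ∂_1: C_1 → C_0 maps an edge to its endpoints' difference, ∂[p,q] = q − p.
As a 7×11 matrix over Z this has rank 6, with invariant factors (1,1,1,1,1,1).

∂_2: C_2 → C_1 maps a triangle to the signed sum of its edges. For instance
  ∂beg = eg − bg + be,
  ∂aeg = eg − ag + ae.
The resulting 11×2 matrix has rank 2, and its Smith normal form has invariant factors (1,1).

Computing H_k = (kernel of ∂_k) / (image of ∂_{k+1}):

  H_0: rank C_0 − rank ∂_1 = 7 − 6 = 1, and the invariant factors of ∂_1 are all 1, so H_0 = Z.
  H_1: rank ker ∂_1 − rank ∂_2 = (11 − 6) − 2 = 3, and the invariant factors of ∂_2 are all 1, so H_1 = Z^3.
  H_2: rank ker ∂_2 − rank ∂_3 = (2 − 2) − 0 = 0, and there is no ∂_3, so H_2 = 0.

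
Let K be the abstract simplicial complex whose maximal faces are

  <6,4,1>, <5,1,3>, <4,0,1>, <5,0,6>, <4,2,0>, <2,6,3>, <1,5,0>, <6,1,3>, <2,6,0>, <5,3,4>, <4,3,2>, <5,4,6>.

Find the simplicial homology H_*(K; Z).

H_0 ≅ Z,  H_1 ≅ Z/2,  H_2 = 0.

Order the vertices as 0 < 1 < 2 < 3 < 4 < 5 < 6. Listing each simplex with vertices in this order, K has dimension 2 with simplices:

  0-simplices (7): [0], [1], [2], [3], [4], [5], [6]
  1-simplices (18): [0,1], [0,2], [0,4], [0,5], [0,6], [1,3], [1,4], [1,5], [1,6], [2,3], [2,4], [2,6], [3,4], [3,5], [3,6], [4,5], [4,6], [5,6]
  2-simplices (12): [0,1,4], [0,1,5], [0,2,4], [0,2,6], [0,5,6], [1,3,5], [1,3,6], [1,4,6], [2,3,4], [2,3,6], [3,4,5], [4,5,6]

so the chain groups are C_0 ≅ Z^7, C_1 ≅ Z^18, C_2 ≅ Z^12.

Boundary ∂_1: C_1 → C_0 is given by ∂[p,q] = [q] − [p].
The 7×18 boundary matrix has rank 6 and Smith normal form diag(1,1,1,1,1,1).

Boundary ∂_2: C_2 → C_1 sends each 2-simplex [p,q,r] to [q,r] − [p,r] + [p,q]. For instance
  ∂[0,1,5] = [1,5] − [0,5] + [0,1],
  ∂[0,2,6] = [2,6] − [0,6] + [0,2].
The 18×12 boundary matrix has rank 12 and Smith normal form diag(1,1,1,1,1,1,1,1,1,1,1,2).

Now H_k = ker ∂_k / im ∂_{k+1}, so:

  H_0: rank C_0 − rank ∂_1 = 7 − 6 = 1, and the invariant factors of ∂_1 are all 1, so H_0 ≅ Z.
  H_1: rank ker ∂_1 − rank ∂_2 = (18 − 6) − 12 = 0, and ∂_2 has invariant factor 2 > 1, so H_1 ≅ Z/2.
  H_2: rank ker ∂_2 − rank ∂_3 = (12 − 12) − 0 = 0, and there is no ∂_3, so H_2 ≅ 0.

As a check, the Euler characteristic is 7 − 18 + 12 = 1, which agrees with 1 − 0 + 0 = 1.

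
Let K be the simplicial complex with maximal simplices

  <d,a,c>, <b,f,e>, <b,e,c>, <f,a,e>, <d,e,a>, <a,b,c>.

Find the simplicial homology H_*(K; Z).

Fix the vertex order a < b < c < d < e < f and write every simplex with vertices in increasing order. Then dim K = 2 and the simplices of K are:

  0-simplices (6): a, b, c, d, e, f
  1-simplices (12): ab, ac, ad, ae, af, bc, be, bf, cd, ce, de, ef
  2-simplices (6): abc, acd, ade, aef, bce, bef

giving chain groups C_0 ≅ Z^6, C_1 ≅ Z^12, C_2 ≅ Z^6.

∂_1: C_1 → C_0 maps an edge to its endpoints' difference, ∂[p,q] = q − p. For instance
  ∂af = f − a.
The resulting 6×12 matrix has rank 5, and its Smith normal form has invariant factors (1,1,1,1,1).

Boundary ∂_2: C_2 → C_1 maps a triangle to the signed sum of its edges. For instance
  ∂abc = bc − ac + ab,
  ∂bce = ce − be + bc.
The resulting 12×6 matrix has rank 6, and its Smith normal form has invariant factors (1,1,1,1,1,1).

Now H_k = ker ∂_k / im ∂_{k+1}, so:

  H_0: rank C_0 − rank ∂_1 = 6 − 5 = 1, and the invariant factors of ∂_1 are all 1, so H_0 ≅ Z.
  H_1: rank ker ∂_1 − rank ∂_2 = (12 − 5) − 6 = 1, and the invariant factors of ∂_2 are all 1, so H_1 ≅ Z.
  H_2: rank ker ∂_2 − rank ∂_3 = (6 − 6) − 0 = 0, and there is no ∂_3, so H_2 ≅ 0.

H_0 ≅ Z,  H_1 ≅ Z,  H_2 = 0.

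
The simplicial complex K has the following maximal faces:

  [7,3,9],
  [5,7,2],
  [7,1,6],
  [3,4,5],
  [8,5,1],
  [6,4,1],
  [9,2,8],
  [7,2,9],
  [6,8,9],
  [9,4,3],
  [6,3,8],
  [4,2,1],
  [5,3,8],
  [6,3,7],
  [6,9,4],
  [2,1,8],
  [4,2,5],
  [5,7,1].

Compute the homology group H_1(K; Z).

We work with the vertex ordering 1 < 2 < 3 < 4 < 5 < 6 < 7 < 8 < 9. The simplices of K, each written with vertices in increasing order, are:

  0-simplices (9): [1], [2], [3], [4], [5], [6], [7], [8], [9]
  1-simplices (27): (27 of them)
  2-simplices (18): [1,2,4], [1,2,8], [1,4,6], [1,5,7], [1,5,8], [1,6,7], [2,4,5], [2,5,7], [2,7,9], [2,8,9], [3,4,5], [3,4,9], [3,5,8], [3,6,7], [3,6,8], [3,7,9], [4,6,9], [6,8,9]

giving chain groups C_0 ≅ Z^9, C_1 ≅ Z^27, C_2 ≅ Z^18.

The boundary map ∂_1: C_1 → C_0 is given by ∂[p,q] = [q] − [p]. For instance
  ∂[5,7] = [7] − [5].
As a 9×27 matrix over Z this has rank 8, with invariant factors (1,1,1,1,1,1,1,1).

Boundary ∂_2: C_2 → C_1 maps a triangle to the signed sum of its edges. For instance
  ∂[2,7,9] = [7,9] − [2,9] + [2,7],
  ∂[3,4,5] = [4,5] − [3,5] + [3,4].
The resulting 27×18 matrix has rank 18, and its Smith normal form has invariant factors (1,1,1,1,1,1,1,1,1,1,1,1,1,1,1,1,1,2).

Computing H_k = (kernel of ∂_k) / (image of ∂_{k+1}):

  H_1: rank ker ∂_1 − rank ∂_2 = (27 − 8) − 18 = 1, and ∂_2 has invariant factor 2 > 1, so H_1 = Z ⊕ Z/2Z.

H_1 ≅ Z ⊕ Z/2Z.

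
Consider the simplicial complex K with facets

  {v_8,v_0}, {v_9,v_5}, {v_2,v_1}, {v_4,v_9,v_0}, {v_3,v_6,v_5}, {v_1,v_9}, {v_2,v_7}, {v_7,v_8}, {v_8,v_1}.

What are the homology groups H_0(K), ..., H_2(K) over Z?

We work with the vertex ordering v_0 < v_1 < v_2 < v_3 < v_4 < v_5 < v_6 < v_7 < v_8 < v_9. The simplices of K, each written with vertices in increasing order, are:

  0-simplices (10): [v_0], [v_1], [v_2], [v_3], [v_4], [v_5], [v_6], [v_7], [v_8], [v_9]
  1-simplices (13): [v_0,v_4], [v_0,v_8], [v_0,v_9], [v_1,v_2], [v_1,v_8], [v_1,v_9], [v_2,v_7], [v_3,v_5], [v_3,v_6], [v_4,v_9], [v_5,v_6], [v_5,v_9], [v_7,v_8]
  2-simplices (2): [v_0,v_4,v_9], [v_3,v_5,v_6]

giving chain groups C_0 ≅ Z^10, C_1 ≅ Z^13, C_2 ≅ Z^2.

∂_1: C_1 → C_0 maps an edge to its endpoints' difference, ∂[p,q] = q − p. For instance
  ∂[v_2,v_7] = [v_7] − [v_2].
As a 10×13 matrix over Z this has rank 9, with invariant factors (1,1,1,1,1,1,1,1,1).

The boundary map ∂_2: C_2 → C_1 maps a triangle to the signed sum of its edges. For instance
  ∂[v_3,v_5,v_6] = [v_5,v_6] − [v_3,v_6] + [v_3,v_5],
  ∂[v_0,v_4,v_9] = [v_4,v_9] − [v_0,v_9] + [v_0,v_4].
This gives a 13×2 integer matrix of rank 2; reducing to Smith normal form yields diagonal entries (1,1).

Reading off H_k = ker ∂_k / im ∂_{k+1}:

  H_0: rank C_0 − rank ∂_1 = 10 − 9 = 1, and the invariant factors of ∂_1 are all 1, so H_0 ≅ Z.
  H_1: rank ker ∂_1 − rank ∂_2 = (13 − 9) − 2 = 2, and the invariant factors of ∂_2 are all 1, so H_1 ≅ Z^2.
  H_2: rank ker ∂_2 − rank ∂_3 = (2 − 2) − 0 = 0, and there is no ∂_3, so H_2 ≅ 0.

H_0 = Z,  H_1 = Z^2,  H_2 = 0.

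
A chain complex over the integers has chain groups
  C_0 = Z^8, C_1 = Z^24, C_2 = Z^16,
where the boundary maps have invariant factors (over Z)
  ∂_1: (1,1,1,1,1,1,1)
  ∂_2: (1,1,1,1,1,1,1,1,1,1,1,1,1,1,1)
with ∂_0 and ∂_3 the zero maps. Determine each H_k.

H_0: b_0 = 8 − 0 − 7 = 1; torsion from ∂_1 factors > 1: none. So H_0 ≅ Z.
H_1: b_1 = 24 − 7 − 15 = 2; torsion from ∂_2 factors > 1: none. So H_1 ≅ Z^2.
H_2: b_2 = 16 − 15 − 0 = 1; torsion from ∂_3 factors > 1: none. So H_2 ≅ Z.

H_0 ≅ Z,  H_1 ≅ Z^2,  H_2 ≅ Z.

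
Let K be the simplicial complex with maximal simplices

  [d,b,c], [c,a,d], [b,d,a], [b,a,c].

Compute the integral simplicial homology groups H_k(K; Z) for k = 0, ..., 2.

K has 4 vertices, 6 edges, 4 triangles.
rank ∂_0 = 0, rank ∂_1 = 3 ⇒ b_0 = 4 − 0 − 3 = 1; all invariant factors of ∂_1 are 1 so no torsion. So H_0 ≅ Z.
rank ∂_1 = 3, rank ∂_2 = 3 ⇒ b_1 = 6 − 3 − 3 = 0; all invariant factors of ∂_2 are 1 so no torsion. So H_1 ≅ 0.
rank ∂_2 = 3, rank ∂_3 = 0 ⇒ b_2 = 4 − 3 − 0 = 1. So H_2 ≅ Z.

H_0 ≅ Z,  H_1 = 0,  H_2 ≅ Z.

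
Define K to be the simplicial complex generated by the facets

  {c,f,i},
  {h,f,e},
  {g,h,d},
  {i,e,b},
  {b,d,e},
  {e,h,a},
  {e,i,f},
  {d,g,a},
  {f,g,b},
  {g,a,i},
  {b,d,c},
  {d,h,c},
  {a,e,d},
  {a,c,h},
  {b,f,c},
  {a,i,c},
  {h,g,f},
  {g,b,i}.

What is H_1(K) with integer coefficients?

Order the vertices as a < b < c < d < e < f < g < h < i. Listing each simplex with vertices in this order, K has dimension 2 with simplices:

  0-simplices (9): a, b, c, d, e, f, g, h, i
  1-simplices (27): ac, ad, ae, ag, ah, ai, bc, bd, be, bf, bg, bi, cd, cf, ch, ci, de, dg, dh, ef, eh, ei, fg, fh, fi, gh, gi
  2-simplices (18): ach, aci, ade, adg, aeh, agi, bcd, bcf, bde, bei, bfg, bgi, cdh, cfi, dgh, efh, efi, fgh

so the chain groups are C_0 ≅ Z^9, C_1 ≅ Z^27, C_2 ≅ Z^18.

The boundary map ∂_1: C_1 → C_0 maps an edge to its endpoints' difference, ∂[p,q] = q − p.
This gives a 9×27 integer matrix of rank 8; reducing to Smith normal form yields diagonal entries (1,1,1,1,1,1,1,1).

∂_2: C_2 → C_1 maps a triangle to the signed sum of its edges. For instance
  ∂aeh = eh − ah + ae,
  ∂ade = de − ae + ad.
The resulting 27×18 matrix has rank 18, and its Smith normal form has invariant factors (1,1,1,1,1,1,1,1,1,1,1,1,1,1,1,1,1,2).

From H_k ≅ ker(∂_k) / im(∂_{k+1}) we obtain:

  H_1: rank ker ∂_1 − rank ∂_2 = (27 − 8) − 18 = 1, and ∂_2 has invariant factor 2 > 1, so H_1 ≅ Z ⊕ Z/2.

H_1 = Z ⊕ Z/2.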